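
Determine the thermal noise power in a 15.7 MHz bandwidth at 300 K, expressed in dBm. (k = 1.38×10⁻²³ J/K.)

−101.9 dBm

P_n = kTB = 1.38×10⁻²³ × 300 × 1.57×10⁷ = 6.50×10⁻¹⁴ W
In dBm: 10 log₁₀(6.50×10⁻¹⁴ / 10⁻³) = −101.9 dBm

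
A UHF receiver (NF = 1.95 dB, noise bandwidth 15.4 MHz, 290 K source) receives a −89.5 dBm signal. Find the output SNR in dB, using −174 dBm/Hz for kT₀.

10.7 dB

Noise floor: N = −174 + 10 log₁₀(B) + NF
10 log₁₀(1.54×10⁷) = 71.88 dB
N = −174 + 71.88 + 1.95 = −100.17 dBm
SNR = P_sig − N = −89.5 − (−100.17) = 10.67 dB → 10.7 dB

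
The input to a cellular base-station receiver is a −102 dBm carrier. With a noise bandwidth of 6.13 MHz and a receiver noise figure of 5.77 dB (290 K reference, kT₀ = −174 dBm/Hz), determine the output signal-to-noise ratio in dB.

Noise floor: N = −174 + 10 log₁₀(B) + NF
10 log₁₀(6.13×10⁶) = 67.87 dB
N = −174 + 67.87 + 5.77 = −100.36 dBm
SNR = P_sig − N = −102 − (−100.36) = −1.64 dB → −1.6 dB

−1.6 dB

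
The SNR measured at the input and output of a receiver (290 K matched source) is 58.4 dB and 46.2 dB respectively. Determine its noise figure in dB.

NF (dB) = SNR_in(dB) − SNR_out(dB) when the source is at T₀
NF = 58.4 − 46.2 = 12.2 dB

12.2 dB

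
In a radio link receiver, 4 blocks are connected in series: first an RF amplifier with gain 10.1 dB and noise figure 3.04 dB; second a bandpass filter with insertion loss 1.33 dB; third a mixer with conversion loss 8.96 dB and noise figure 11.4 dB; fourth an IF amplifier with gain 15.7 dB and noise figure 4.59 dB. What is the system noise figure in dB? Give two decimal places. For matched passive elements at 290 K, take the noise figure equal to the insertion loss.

Convert to linear (a loss of L dB is a gain of −L dB): F_i = 10^(NF_i/10), G_i = 10^(G_i,dB/10)
  Stage 1: F_1 = 10^(3.04/10) = 2.014, G_1 = 10^(10.1/10) = 10.23
  Stage 2: F_2 = 10^(1.33/10) = 1.358, G_2 = 10^(−1.33/10) = 0.7362
  Stage 3: F_3 = 10^(11.4/10) = 13.80, G_3 = 10^(−8.96/10) = 0.1271
  Stage 4: F_4 = 10^(4.59/10) = 2.877, G_4 = 10^(15.7/10) = 37.15
Friis cascade:
  F = 2.014 + (1.358 − 1)/10.23 + (13.80 − 1)/7.534 + (2.877 − 1)/0.9572 = 5.710
NF = 10 log₁₀(5.710) = 7.57 dB

7.57 dB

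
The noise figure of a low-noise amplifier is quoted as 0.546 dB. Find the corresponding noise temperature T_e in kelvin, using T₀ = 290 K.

38.9 K

F = 10^(0.546/10) = 1.13397
T_e = (F − 1)·T₀ = (1.13397 − 1) × 290 = 38.9 K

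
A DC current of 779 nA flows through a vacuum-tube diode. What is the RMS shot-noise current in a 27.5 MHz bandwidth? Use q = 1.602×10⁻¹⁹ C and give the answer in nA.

I_n = √(2qI·B)
2qI·B = 2 × 1.602×10⁻¹⁹ × 7.79×10⁻⁷ × 2.75×10⁷ = 6.86×10⁻¹⁸ A²
I_n = √(6.86×10⁻¹⁸) = 2.62×10⁻⁹ A = 2.62 nA

2.62 nA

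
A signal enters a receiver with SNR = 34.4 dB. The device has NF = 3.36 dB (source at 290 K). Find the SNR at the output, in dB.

31.04 dB

By definition F = SNR_in/SNR_out, so in dB: SNR_out = SNR_in − NF
SNR_out = 34.4 − 3.36 = 31.04 dB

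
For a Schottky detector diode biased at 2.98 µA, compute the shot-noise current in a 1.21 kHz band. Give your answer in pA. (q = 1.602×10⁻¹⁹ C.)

34.0 pA

I_n = √(2qI·B)
2qI·B = 2 × 1.602×10⁻¹⁹ × 2.98×10⁻⁶ × 1.21×10³ = 1.16×10⁻²¹ A²
I_n = √(1.16×10⁻²¹) = 3.40×10⁻¹¹ A = 34.0 pA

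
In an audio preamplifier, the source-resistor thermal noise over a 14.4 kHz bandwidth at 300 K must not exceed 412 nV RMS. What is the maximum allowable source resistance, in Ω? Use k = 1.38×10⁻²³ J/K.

Johnson–Nyquist: V_n = √(4kTRB) ⇒ R = V_n² / (4kTB)
4kTB = 4 × 1.38×10⁻²³ × 300 × 1.44×10⁴ = 2.38×10⁻¹⁶
R = (4.12×10⁻⁷)² / 2.38×10⁻¹⁶ = 7.12×10² Ω = 712 Ω

712 Ω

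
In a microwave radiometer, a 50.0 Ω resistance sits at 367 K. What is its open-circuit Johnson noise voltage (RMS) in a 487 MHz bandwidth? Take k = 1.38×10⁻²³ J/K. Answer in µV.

V_n = √(4kTRB)
4kTRB = 4 × 1.38×10⁻²³ × 367 × 5.00×10¹ × 4.87×10⁸ = 4.93×10⁻¹⁰ V²
V_n = √(4.93×10⁻¹⁰) = 2.22×10⁻⁵ V = 22.2 µV

22.2 µV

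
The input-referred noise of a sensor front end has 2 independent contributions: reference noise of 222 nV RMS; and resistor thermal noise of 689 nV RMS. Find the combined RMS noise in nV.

Uncorrelated sources add in power (mean-square): V_tot = √(ΣV_i²)
V_tot = √[(2.22×10⁻⁷)² + (6.89×10⁻⁷)²] = 7.24×10⁻⁷ V = 724 nV

724 nV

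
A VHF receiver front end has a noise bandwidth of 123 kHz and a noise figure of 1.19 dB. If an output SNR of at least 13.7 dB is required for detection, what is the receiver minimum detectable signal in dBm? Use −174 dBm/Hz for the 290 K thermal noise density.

Sensitivity = −174 + 10 log₁₀(B) + NF + SNR_min
= −174 + 50.9 + 1.19 + 13.7
= −108.21 dBm → −108.2 dBm

−108.2 dBm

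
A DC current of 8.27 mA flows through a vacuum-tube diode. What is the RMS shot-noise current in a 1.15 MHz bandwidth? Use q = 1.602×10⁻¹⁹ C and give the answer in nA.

I_n = √(2qI·B)
2qI·B = 2 × 1.602×10⁻¹⁹ × 8.27×10⁻³ × 1.15×10⁶ = 3.05×10⁻¹⁵ A²
I_n = √(3.05×10⁻¹⁵) = 5.52×10⁻⁸ A = 55.2 nA

55.2 nA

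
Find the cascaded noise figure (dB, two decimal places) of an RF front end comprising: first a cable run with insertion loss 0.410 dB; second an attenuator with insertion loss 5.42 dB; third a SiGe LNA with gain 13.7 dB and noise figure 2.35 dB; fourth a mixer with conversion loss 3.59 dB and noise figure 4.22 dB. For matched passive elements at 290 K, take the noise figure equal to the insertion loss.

8.35 dB

Convert to linear (a loss of L dB is a gain of −L dB): F_i = 10^(NF_i/10), G_i = 10^(G_i,dB/10)
  Stage 1: F_1 = 10^(0.410/10) = 1.099, G_1 = 10^(−0.410/10) = 0.9099
  Stage 2: F_2 = 10^(5.42/10) = 3.483, G_2 = 10^(−5.42/10) = 0.2871
  Stage 3: F_3 = 10^(2.35/10) = 1.718, G_3 = 10^(13.7/10) = 23.44
  Stage 4: F_4 = 10^(4.22/10) = 2.642, G_4 = 10^(−3.59/10) = 0.4375
Friis cascade:
  F = 1.099 + (3.483 − 1)/0.9099 + (1.718 − 1)/0.2612 + (2.642 − 1)/6.124 = 6.845
NF = 10 log₁₀(6.845) = 8.35 dB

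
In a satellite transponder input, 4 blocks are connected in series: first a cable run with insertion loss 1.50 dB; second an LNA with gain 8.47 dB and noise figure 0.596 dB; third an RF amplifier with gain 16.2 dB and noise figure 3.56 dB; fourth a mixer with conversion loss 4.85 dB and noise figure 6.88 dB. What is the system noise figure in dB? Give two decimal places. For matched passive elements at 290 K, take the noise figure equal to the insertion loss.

2.77 dB

Convert to linear (a loss of L dB is a gain of −L dB): F_i = 10^(NF_i/10), G_i = 10^(G_i,dB/10)
  Stage 1: F_1 = 10^(1.50/10) = 1.413, G_1 = 10^(−1.50/10) = 0.7079
  Stage 2: F_2 = 10^(0.596/10) = 1.147, G_2 = 10^(8.47/10) = 7.031
  Stage 3: F_3 = 10^(3.56/10) = 2.270, G_3 = 10^(16.2/10) = 41.69
  Stage 4: F_4 = 10^(6.88/10) = 4.875, G_4 = 10^(−4.85/10) = 0.3273
Friis cascade:
  F = 1.413 + (1.147 − 1)/0.7079 + (2.270 − 1)/4.977 + (4.875 − 1)/207.5 = 1.894
NF = 10 log₁₀(1.894) = 2.77 dB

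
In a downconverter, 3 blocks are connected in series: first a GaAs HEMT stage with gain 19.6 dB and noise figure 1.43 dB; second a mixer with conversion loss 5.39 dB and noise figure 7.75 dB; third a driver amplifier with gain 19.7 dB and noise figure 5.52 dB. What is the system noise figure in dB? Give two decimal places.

Convert to linear (a loss of L dB is a gain of −L dB): F_i = 10^(NF_i/10), G_i = 10^(G_i,dB/10)
  Stage 1: F_1 = 10^(1.43/10) = 1.390, G_1 = 10^(19.6/10) = 91.20
  Stage 2: F_2 = 10^(7.75/10) = 5.957, G_2 = 10^(−5.39/10) = 0.2891
  Stage 3: F_3 = 10^(5.52/10) = 3.565, G_3 = 10^(19.7/10) = 93.33
Friis cascade:
  F = 1.390 + (5.957 − 1)/91.20 + (3.565 − 1)/26.36 = 1.542
NF = 10 log₁₀(1.542) = 1.88 dB

1.88 dB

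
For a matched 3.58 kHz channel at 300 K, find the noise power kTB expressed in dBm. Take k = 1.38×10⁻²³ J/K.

P_n = kTB = 1.38×10⁻²³ × 300 × 3.58×10³ = 1.48×10⁻¹⁷ W
In dBm: 10 log₁₀(1.48×10⁻¹⁷ / 10⁻³) = −138.3 dBm

−138.3 dBm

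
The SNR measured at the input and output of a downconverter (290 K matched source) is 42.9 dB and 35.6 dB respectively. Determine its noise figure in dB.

7.3 dB

NF (dB) = SNR_in(dB) − SNR_out(dB) when the source is at T₀
NF = 42.9 − 35.6 = 7.3 dB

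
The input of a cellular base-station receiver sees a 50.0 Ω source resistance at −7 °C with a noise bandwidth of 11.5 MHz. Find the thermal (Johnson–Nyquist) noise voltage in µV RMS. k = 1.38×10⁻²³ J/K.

T = −7 °C + 273.15 = 266.15 K
V_n = √(4kTRB)
4kTRB = 4 × 1.38×10⁻²³ × 266.15 × 5.00×10¹ × 1.15×10⁷ = 8.45×10⁻¹² V²
V_n = √(8.45×10⁻¹²) = 2.91×10⁻⁶ V = 2.91 µV

2.91 µV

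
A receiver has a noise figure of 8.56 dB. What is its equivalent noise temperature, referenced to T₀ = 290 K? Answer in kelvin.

1792 K

F = 10^(8.56/10) = 7.17794
T_e = (F − 1)·T₀ = (7.17794 − 1) × 290 = 1792 K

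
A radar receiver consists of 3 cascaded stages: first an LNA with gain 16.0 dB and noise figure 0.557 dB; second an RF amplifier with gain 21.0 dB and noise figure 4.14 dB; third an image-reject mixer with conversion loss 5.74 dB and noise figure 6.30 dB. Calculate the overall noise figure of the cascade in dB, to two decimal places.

0.71 dB

Convert to linear (a loss of L dB is a gain of −L dB): F_i = 10^(NF_i/10), G_i = 10^(G_i,dB/10)
  Stage 1: F_1 = 10^(0.557/10) = 1.137, G_1 = 10^(16.0/10) = 39.81
  Stage 2: F_2 = 10^(4.14/10) = 2.594, G_2 = 10^(21.0/10) = 125.9
  Stage 3: F_3 = 10^(6.30/10) = 4.266, G_3 = 10^(−5.74/10) = 0.2667
Friis cascade:
  F = 1.137 + (2.594 − 1)/39.81 + (4.266 − 1)/5012 = 1.178
NF = 10 log₁₀(1.178) = 0.71 dB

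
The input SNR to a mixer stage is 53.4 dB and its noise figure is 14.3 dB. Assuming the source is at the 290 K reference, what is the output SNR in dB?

By definition F = SNR_in/SNR_out, so in dB: SNR_out = SNR_in − NF
SNR_out = 53.4 − 14.3 = 39.1 dB

39.1 dB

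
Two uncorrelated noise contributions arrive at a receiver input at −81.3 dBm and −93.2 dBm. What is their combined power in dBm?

Convert to linear, add, convert back:
P₁ = 7.41×10⁻¹² W, P₂ = 4.79×10⁻¹³ W
P_tot = 7.89×10⁻¹² W → 10 log₁₀(P_tot / 10⁻³) = −81.0 dBm

−81.0 dBm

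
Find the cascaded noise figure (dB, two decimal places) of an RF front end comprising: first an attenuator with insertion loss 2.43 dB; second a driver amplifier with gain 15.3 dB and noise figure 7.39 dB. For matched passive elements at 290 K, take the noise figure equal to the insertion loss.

9.82 dB

Convert to linear (a loss of L dB is a gain of −L dB): F_i = 10^(NF_i/10), G_i = 10^(G_i,dB/10)
  Stage 1: F_1 = 10^(2.43/10) = 1.750, G_1 = 10^(−2.43/10) = 0.5715
  Stage 2: F_2 = 10^(7.39/10) = 5.483, G_2 = 10^(15.3/10) = 33.88
Friis cascade:
  F = 1.750 + (5.483 − 1)/0.5715 = 9.594
NF = 10 log₁₀(9.594) = 9.82 dB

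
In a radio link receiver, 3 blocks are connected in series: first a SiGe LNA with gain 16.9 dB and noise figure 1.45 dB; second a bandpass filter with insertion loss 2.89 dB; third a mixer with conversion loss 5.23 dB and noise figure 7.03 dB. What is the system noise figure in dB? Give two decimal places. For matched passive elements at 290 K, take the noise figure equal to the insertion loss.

1.98 dB

Convert to linear (a loss of L dB is a gain of −L dB): F_i = 10^(NF_i/10), G_i = 10^(G_i,dB/10)
  Stage 1: F_1 = 10^(1.45/10) = 1.396, G_1 = 10^(16.9/10) = 48.98
  Stage 2: F_2 = 10^(2.89/10) = 1.945, G_2 = 10^(−2.89/10) = 0.5140
  Stage 3: F_3 = 10^(7.03/10) = 5.047, G_3 = 10^(−5.23/10) = 0.2999
Friis cascade:
  F = 1.396 + (1.945 − 1)/48.98 + (5.047 − 1)/25.18 = 1.576
NF = 10 log₁₀(1.576) = 1.98 dB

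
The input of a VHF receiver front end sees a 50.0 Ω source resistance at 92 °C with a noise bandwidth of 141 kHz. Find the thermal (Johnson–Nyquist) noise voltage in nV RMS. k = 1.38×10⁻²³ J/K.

T = 92 °C + 273.15 = 365.15 K
V_n = √(4kTRB)
4kTRB = 4 × 1.38×10⁻²³ × 365.15 × 5.00×10¹ × 1.41×10⁵ = 1.42×10⁻¹³ V²
V_n = √(1.42×10⁻¹³) = 3.77×10⁻⁷ V = 377 nV

377 nV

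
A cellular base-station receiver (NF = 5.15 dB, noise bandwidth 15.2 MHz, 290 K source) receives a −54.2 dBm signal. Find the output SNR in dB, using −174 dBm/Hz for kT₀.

Noise floor: N = −174 + 10 log₁₀(B) + NF
10 log₁₀(1.52×10⁷) = 71.82 dB
N = −174 + 71.82 + 5.15 = −97.03 dBm
SNR = P_sig − N = −54.2 − (−97.03) = 42.83 dB → 42.8 dB

42.8 dB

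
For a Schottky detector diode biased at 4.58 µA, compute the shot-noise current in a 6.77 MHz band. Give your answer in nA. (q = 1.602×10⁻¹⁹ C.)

I_n = √(2qI·B)
2qI·B = 2 × 1.602×10⁻¹⁹ × 4.58×10⁻⁶ × 6.77×10⁶ = 9.93×10⁻¹⁸ A²
I_n = √(9.93×10⁻¹⁸) = 3.15×10⁻⁹ A = 3.15 nA

3.15 nA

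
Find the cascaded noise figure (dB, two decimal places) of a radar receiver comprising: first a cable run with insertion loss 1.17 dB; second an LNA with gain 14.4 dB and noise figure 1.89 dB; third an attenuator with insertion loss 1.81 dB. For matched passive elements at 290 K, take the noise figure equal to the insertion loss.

3.11 dB

Convert to linear (a loss of L dB is a gain of −L dB): F_i = 10^(NF_i/10), G_i = 10^(G_i,dB/10)
  Stage 1: F_1 = 10^(1.17/10) = 1.309, G_1 = 10^(−1.17/10) = 0.7638
  Stage 2: F_2 = 10^(1.89/10) = 1.545, G_2 = 10^(14.4/10) = 27.54
  Stage 3: F_3 = 10^(1.81/10) = 1.517, G_3 = 10^(−1.81/10) = 0.6592
Friis cascade:
  F = 1.309 + (1.545 − 1)/0.7638 + (1.517 − 1)/21.04 = 2.048
NF = 10 log₁₀(2.048) = 3.11 dB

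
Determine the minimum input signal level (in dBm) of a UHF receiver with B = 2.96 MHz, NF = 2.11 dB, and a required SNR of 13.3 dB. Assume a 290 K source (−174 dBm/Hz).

Sensitivity = −174 + 10 log₁₀(B) + NF + SNR_min
= −174 + 64.71 + 2.11 + 13.3
= −93.88 dBm → −93.9 dBm

−93.9 dBm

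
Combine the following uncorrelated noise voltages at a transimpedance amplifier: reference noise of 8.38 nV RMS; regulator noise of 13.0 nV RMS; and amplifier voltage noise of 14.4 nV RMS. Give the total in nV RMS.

21.1 nV

Uncorrelated sources add in power (mean-square): V_tot = √(ΣV_i²)
V_tot = √[(8.38×10⁻⁹)² + (1.30×10⁻⁸)² + (1.44×10⁻⁸)²] = 2.11×10⁻⁸ V = 21.1 nV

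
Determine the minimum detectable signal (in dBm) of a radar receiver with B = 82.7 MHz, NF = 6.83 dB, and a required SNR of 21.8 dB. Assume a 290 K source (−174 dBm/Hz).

Sensitivity = −174 + 10 log₁₀(B) + NF + SNR_min
= −174 + 79.18 + 6.83 + 21.8
= −66.19 dBm → −66.2 dBm

−66.2 dBm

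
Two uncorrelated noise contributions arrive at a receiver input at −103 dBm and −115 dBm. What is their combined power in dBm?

Convert to linear, add, convert back:
P₁ = 5.01×10⁻¹⁴ W, P₂ = 3.16×10⁻¹⁵ W
P_tot = 5.33×10⁻¹⁴ W → 10 log₁₀(P_tot / 10⁻³) = −102.7 dBm

−102.7 dBm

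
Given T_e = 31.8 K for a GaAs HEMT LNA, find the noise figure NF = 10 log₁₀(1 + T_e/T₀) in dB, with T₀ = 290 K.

F = 1 + T_e/T₀ = 1 + 31.8/290 = 1.10966
NF = 10 log₁₀(1.10966) = 0.452 dB

0.452 dB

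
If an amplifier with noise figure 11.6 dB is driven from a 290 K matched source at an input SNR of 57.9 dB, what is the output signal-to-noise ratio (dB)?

By definition F = SNR_in/SNR_out, so in dB: SNR_out = SNR_in − NF
SNR_out = 57.9 − 11.6 = 46.3 dB

46.3 dB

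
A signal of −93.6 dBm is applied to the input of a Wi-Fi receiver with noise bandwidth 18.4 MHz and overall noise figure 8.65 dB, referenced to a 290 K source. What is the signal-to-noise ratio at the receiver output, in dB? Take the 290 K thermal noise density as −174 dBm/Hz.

−0.9 dB

Noise floor: N = −174 + 10 log₁₀(B) + NF
10 log₁₀(1.84×10⁷) = 72.65 dB
N = −174 + 72.65 + 8.65 = −92.70 dBm
SNR = P_sig − N = −93.6 − (−92.70) = −0.90 dB → −0.9 dB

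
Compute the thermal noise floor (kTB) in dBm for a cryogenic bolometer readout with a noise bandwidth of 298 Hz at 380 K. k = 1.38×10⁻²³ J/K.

−148.1 dBm

P_n = kTB = 1.38×10⁻²³ × 380 × 2.98×10² = 1.56×10⁻¹⁸ W
In dBm: 10 log₁₀(1.56×10⁻¹⁸ / 10⁻³) = −148.1 dBm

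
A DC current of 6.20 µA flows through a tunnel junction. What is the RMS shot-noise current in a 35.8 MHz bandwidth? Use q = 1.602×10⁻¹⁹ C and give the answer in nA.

8.43 nA

I_n = √(2qI·B)
2qI·B = 2 × 1.602×10⁻¹⁹ × 6.20×10⁻⁶ × 3.58×10⁷ = 7.11×10⁻¹⁷ A²
I_n = √(7.11×10⁻¹⁷) = 8.43×10⁻⁹ A = 8.43 nA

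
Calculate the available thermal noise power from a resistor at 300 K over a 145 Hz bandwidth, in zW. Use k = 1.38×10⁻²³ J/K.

600 zW

P_n = kTB = 1.38×10⁻²³ × 300 × 1.45×10² = 6.00×10⁻¹⁹ W = 600 zW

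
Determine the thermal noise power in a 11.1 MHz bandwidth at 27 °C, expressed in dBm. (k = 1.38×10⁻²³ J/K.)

−103.4 dBm

T = 27 °C + 273.15 = 300.15 K
P_n = kTB = 1.38×10⁻²³ × 300.15 × 1.11×10⁷ = 4.60×10⁻¹⁴ W
In dBm: 10 log₁₀(4.60×10⁻¹⁴ / 10⁻³) = −103.4 dBm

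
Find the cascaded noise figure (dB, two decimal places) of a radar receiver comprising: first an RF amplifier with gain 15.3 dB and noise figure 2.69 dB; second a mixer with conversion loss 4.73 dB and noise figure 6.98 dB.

Convert to linear (a loss of L dB is a gain of −L dB): F_i = 10^(NF_i/10), G_i = 10^(G_i,dB/10)
  Stage 1: F_1 = 10^(2.69/10) = 1.858, G_1 = 10^(15.3/10) = 33.88
  Stage 2: F_2 = 10^(6.98/10) = 4.989, G_2 = 10^(−4.73/10) = 0.3365
Friis cascade:
  F = 1.858 + (4.989 − 1)/33.88 = 1.976
NF = 10 log₁₀(1.976) = 2.96 dB

2.96 dB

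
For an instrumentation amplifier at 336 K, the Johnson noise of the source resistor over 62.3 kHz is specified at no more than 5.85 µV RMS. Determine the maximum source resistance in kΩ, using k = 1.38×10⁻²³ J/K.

Johnson–Nyquist: V_n = √(4kTRB) ⇒ R = V_n² / (4kTB)
4kTB = 4 × 1.38×10⁻²³ × 336 × 6.23×10⁴ = 1.16×10⁻¹⁵
R = (5.85×10⁻⁶)² / 1.16×10⁻¹⁵ = 2.96×10⁴ Ω = 29.6 kΩ

29.6 kΩ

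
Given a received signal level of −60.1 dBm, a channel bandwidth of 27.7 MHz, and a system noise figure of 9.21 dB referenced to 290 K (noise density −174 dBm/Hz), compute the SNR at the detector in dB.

Noise floor: N = −174 + 10 log₁₀(B) + NF
10 log₁₀(2.77×10⁷) = 74.42 dB
N = −174 + 74.42 + 9.21 = −90.37 dBm
SNR = P_sig − N = −60.1 − (−90.37) = 30.27 dB → 30.3 dB

30.3 dB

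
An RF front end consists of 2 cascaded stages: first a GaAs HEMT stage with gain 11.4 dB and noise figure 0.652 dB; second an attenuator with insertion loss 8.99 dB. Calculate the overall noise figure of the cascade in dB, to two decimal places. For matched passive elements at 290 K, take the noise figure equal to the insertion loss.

2.21 dB

Convert to linear (a loss of L dB is a gain of −L dB): F_i = 10^(NF_i/10), G_i = 10^(G_i,dB/10)
  Stage 1: F_1 = 10^(0.652/10) = 1.162, G_1 = 10^(11.4/10) = 13.80
  Stage 2: F_2 = 10^(8.99/10) = 7.925, G_2 = 10^(−8.99/10) = 0.1262
Friis cascade:
  F = 1.162 + (7.925 − 1)/13.80 = 1.664
NF = 10 log₁₀(1.664) = 2.21 dB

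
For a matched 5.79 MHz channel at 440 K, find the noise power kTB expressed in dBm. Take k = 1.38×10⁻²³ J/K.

P_n = kTB = 1.38×10⁻²³ × 440 × 5.79×10⁶ = 3.52×10⁻¹⁴ W
In dBm: 10 log₁₀(3.52×10⁻¹⁴ / 10⁻³) = −104.5 dBm

−104.5 dBm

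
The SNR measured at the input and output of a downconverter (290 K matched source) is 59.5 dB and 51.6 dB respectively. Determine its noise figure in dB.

7.9 dB

NF (dB) = SNR_in(dB) − SNR_out(dB) when the source is at T₀
NF = 59.5 − 51.6 = 7.9 dB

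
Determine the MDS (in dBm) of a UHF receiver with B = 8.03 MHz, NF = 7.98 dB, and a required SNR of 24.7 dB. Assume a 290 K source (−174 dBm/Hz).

Sensitivity = −174 + 10 log₁₀(B) + NF + SNR_min
= −174 + 69.05 + 7.98 + 24.7
= −72.27 dBm → −72.3 dBm

−72.3 dBm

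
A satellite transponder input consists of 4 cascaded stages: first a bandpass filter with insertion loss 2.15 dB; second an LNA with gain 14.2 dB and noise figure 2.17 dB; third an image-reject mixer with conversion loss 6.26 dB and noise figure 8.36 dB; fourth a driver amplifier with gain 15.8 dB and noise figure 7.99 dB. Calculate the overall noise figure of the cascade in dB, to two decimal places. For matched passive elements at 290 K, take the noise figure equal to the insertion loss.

Convert to linear (a loss of L dB is a gain of −L dB): F_i = 10^(NF_i/10), G_i = 10^(G_i,dB/10)
  Stage 1: F_1 = 10^(2.15/10) = 1.641, G_1 = 10^(−2.15/10) = 0.6095
  Stage 2: F_2 = 10^(2.17/10) = 1.648, G_2 = 10^(14.2/10) = 26.30
  Stage 3: F_3 = 10^(8.36/10) = 6.855, G_3 = 10^(−6.26/10) = 0.2366
  Stage 4: F_4 = 10^(7.99/10) = 6.295, G_4 = 10^(15.8/10) = 38.02
Friis cascade:
  F = 1.641 + (1.648 − 1)/0.6095 + (6.855 − 1)/16.03 + (6.295 − 1)/3.793 = 4.465
NF = 10 log₁₀(4.465) = 6.50 dB

6.50 dB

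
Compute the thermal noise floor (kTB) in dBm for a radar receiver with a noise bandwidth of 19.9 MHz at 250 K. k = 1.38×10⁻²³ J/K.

P_n = kTB = 1.38×10⁻²³ × 250 × 1.99×10⁷ = 6.87×10⁻¹⁴ W
In dBm: 10 log₁₀(6.87×10⁻¹⁴ / 10⁻³) = −101.6 dBm

−101.6 dBm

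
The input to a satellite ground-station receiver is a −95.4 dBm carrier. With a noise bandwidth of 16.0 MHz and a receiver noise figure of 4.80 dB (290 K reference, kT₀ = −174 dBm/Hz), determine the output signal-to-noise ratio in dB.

Noise floor: N = −174 + 10 log₁₀(B) + NF
10 log₁₀(1.60×10⁷) = 72.04 dB
N = −174 + 72.04 + 4.80 = −97.16 dBm
SNR = P_sig − N = −95.4 − (−97.16) = 1.76 dB → 1.8 dB

1.8 dB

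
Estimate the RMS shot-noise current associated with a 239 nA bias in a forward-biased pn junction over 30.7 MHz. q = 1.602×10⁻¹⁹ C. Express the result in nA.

1.53 nA

I_n = √(2qI·B)
2qI·B = 2 × 1.602×10⁻¹⁹ × 2.39×10⁻⁷ × 3.07×10⁷ = 2.35×10⁻¹⁸ A²
I_n = √(2.35×10⁻¹⁸) = 1.53×10⁻⁹ A = 1.53 nA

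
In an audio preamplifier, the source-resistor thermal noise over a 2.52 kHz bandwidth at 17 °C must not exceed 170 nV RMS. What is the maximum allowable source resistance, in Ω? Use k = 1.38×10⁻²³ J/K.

T = 17 °C + 273.15 = 290.15 K
Johnson–Nyquist: V_n = √(4kTRB) ⇒ R = V_n² / (4kTB)
4kTB = 4 × 1.38×10⁻²³ × 290.15 × 2.52×10³ = 4.04×10⁻¹⁷
R = (1.70×10⁻⁷)² / 4.04×10⁻¹⁷ = 7.16×10² Ω = 716 Ω

716 Ω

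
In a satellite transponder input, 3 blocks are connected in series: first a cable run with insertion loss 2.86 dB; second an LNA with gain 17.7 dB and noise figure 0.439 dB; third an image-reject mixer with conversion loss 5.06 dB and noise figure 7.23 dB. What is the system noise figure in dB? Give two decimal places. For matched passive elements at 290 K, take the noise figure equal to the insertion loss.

3.58 dB

Convert to linear (a loss of L dB is a gain of −L dB): F_i = 10^(NF_i/10), G_i = 10^(G_i,dB/10)
  Stage 1: F_1 = 10^(2.86/10) = 1.932, G_1 = 10^(−2.86/10) = 0.5176
  Stage 2: F_2 = 10^(0.439/10) = 1.106, G_2 = 10^(17.7/10) = 58.88
  Stage 3: F_3 = 10^(7.23/10) = 5.284, G_3 = 10^(−5.06/10) = 0.3119
Friis cascade:
  F = 1.932 + (1.106 − 1)/0.5176 + (5.284 − 1)/30.48 = 2.278
NF = 10 log₁₀(2.278) = 3.58 dB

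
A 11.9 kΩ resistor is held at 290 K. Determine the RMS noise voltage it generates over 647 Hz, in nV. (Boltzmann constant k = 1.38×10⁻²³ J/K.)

351 nV

V_n = √(4kTRB)
4kTRB = 4 × 1.38×10⁻²³ × 290 × 1.19×10⁴ × 6.47×10² = 1.23×10⁻¹³ V²
V_n = √(1.23×10⁻¹³) = 3.51×10⁻⁷ V = 351 nV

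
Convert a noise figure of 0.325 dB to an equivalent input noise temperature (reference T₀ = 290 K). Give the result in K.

22.5 K

F = 10^(0.325/10) = 1.07771
T_e = (F − 1)·T₀ = (1.07771 − 1) × 290 = 22.5 K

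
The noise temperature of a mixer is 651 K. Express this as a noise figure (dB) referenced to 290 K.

5.11 dB

F = 1 + T_e/T₀ = 1 + 651/290 = 3.24483
NF = 10 log₁₀(3.24483) = 5.11 dB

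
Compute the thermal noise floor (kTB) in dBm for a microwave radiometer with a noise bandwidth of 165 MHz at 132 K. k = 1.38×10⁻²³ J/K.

P_n = kTB = 1.38×10⁻²³ × 132 × 1.65×10⁸ = 3.01×10⁻¹³ W
In dBm: 10 log₁₀(3.01×10⁻¹³ / 10⁻³) = −95.2 dBm

−95.2 dBm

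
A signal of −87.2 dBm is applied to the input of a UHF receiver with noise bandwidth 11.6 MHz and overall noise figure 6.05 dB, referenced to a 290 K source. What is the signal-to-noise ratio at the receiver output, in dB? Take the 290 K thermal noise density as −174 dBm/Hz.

10.1 dB

Noise floor: N = −174 + 10 log₁₀(B) + NF
10 log₁₀(1.16×10⁷) = 70.64 dB
N = −174 + 70.64 + 6.05 = −97.31 dBm
SNR = P_sig − N = −87.2 − (−97.31) = 10.11 dB → 10.1 dB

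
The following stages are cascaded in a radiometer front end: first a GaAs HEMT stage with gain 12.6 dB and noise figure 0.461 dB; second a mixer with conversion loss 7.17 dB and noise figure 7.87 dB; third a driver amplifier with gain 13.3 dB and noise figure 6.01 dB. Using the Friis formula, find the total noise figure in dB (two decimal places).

3.52 dB

Convert to linear (a loss of L dB is a gain of −L dB): F_i = 10^(NF_i/10), G_i = 10^(G_i,dB/10)
  Stage 1: F_1 = 10^(0.461/10) = 1.112, G_1 = 10^(12.6/10) = 18.20
  Stage 2: F_2 = 10^(7.87/10) = 6.124, G_2 = 10^(−7.17/10) = 0.1919
  Stage 3: F_3 = 10^(6.01/10) = 3.990, G_3 = 10^(13.3/10) = 21.38
Friis cascade:
  F = 1.112 + (6.124 − 1)/18.20 + (3.990 − 1)/3.491 = 2.250
NF = 10 log₁₀(2.250) = 3.52 dB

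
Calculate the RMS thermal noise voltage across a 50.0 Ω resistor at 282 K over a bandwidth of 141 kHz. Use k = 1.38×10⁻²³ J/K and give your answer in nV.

331 nV

V_n = √(4kTRB)
4kTRB = 4 × 1.38×10⁻²³ × 282 × 5.00×10¹ × 1.41×10⁵ = 1.10×10⁻¹³ V²
V_n = √(1.10×10⁻¹³) = 3.31×10⁻⁷ V = 331 nV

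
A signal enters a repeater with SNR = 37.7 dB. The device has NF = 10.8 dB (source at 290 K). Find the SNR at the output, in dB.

26.9 dB

By definition F = SNR_in/SNR_out, so in dB: SNR_out = SNR_in − NF
SNR_out = 37.7 − 10.8 = 26.9 dB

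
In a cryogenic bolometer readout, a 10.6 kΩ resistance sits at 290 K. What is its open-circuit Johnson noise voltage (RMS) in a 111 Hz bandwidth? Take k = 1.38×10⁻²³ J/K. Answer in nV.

137 nV

V_n = √(4kTRB)
4kTRB = 4 × 1.38×10⁻²³ × 290 × 1.06×10⁴ × 1.11×10² = 1.88×10⁻¹⁴ V²
V_n = √(1.88×10⁻¹⁴) = 1.37×10⁻⁷ V = 137 nV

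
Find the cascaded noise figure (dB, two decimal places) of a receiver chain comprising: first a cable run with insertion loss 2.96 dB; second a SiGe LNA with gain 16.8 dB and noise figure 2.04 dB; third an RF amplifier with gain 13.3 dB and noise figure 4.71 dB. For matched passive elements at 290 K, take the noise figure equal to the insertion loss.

Convert to linear (a loss of L dB is a gain of −L dB): F_i = 10^(NF_i/10), G_i = 10^(G_i,dB/10)
  Stage 1: F_1 = 10^(2.96/10) = 1.977, G_1 = 10^(−2.96/10) = 0.5058
  Stage 2: F_2 = 10^(2.04/10) = 1.600, G_2 = 10^(16.8/10) = 47.86
  Stage 3: F_3 = 10^(4.71/10) = 2.958, G_3 = 10^(13.3/10) = 21.38
Friis cascade:
  F = 1.977 + (1.600 − 1)/0.5058 + (2.958 − 1)/24.21 = 3.243
NF = 10 log₁₀(3.243) = 5.11 dB

5.11 dB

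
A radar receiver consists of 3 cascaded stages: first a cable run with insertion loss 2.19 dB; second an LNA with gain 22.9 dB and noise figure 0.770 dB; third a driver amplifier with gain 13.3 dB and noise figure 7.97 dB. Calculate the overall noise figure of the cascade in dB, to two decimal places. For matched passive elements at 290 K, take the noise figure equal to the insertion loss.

3.06 dB

Convert to linear (a loss of L dB is a gain of −L dB): F_i = 10^(NF_i/10), G_i = 10^(G_i,dB/10)
  Stage 1: F_1 = 10^(2.19/10) = 1.656, G_1 = 10^(−2.19/10) = 0.6039
  Stage 2: F_2 = 10^(0.770/10) = 1.194, G_2 = 10^(22.9/10) = 195.0
  Stage 3: F_3 = 10^(7.97/10) = 6.266, G_3 = 10^(13.3/10) = 21.38
Friis cascade:
  F = 1.656 + (1.194 − 1)/0.6039 + (6.266 − 1)/117.8 = 2.022
NF = 10 log₁₀(2.022) = 3.06 dB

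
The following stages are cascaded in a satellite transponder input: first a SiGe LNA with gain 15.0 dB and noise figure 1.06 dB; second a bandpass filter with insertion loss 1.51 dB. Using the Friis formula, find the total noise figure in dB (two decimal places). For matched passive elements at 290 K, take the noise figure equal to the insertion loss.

Convert to linear (a loss of L dB is a gain of −L dB): F_i = 10^(NF_i/10), G_i = 10^(G_i,dB/10)
  Stage 1: F_1 = 10^(1.06/10) = 1.276, G_1 = 10^(15.0/10) = 31.62
  Stage 2: F_2 = 10^(1.51/10) = 1.416, G_2 = 10^(−1.51/10) = 0.7063
Friis cascade:
  F = 1.276 + (1.416 − 1)/31.62 = 1.290
NF = 10 log₁₀(1.290) = 1.10 dB

1.10 dB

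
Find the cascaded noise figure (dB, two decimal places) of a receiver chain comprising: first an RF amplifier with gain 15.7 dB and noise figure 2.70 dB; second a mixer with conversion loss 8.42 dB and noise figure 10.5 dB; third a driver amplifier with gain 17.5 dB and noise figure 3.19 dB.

3.69 dB

Convert to linear (a loss of L dB is a gain of −L dB): F_i = 10^(NF_i/10), G_i = 10^(G_i,dB/10)
  Stage 1: F_1 = 10^(2.70/10) = 1.862, G_1 = 10^(15.7/10) = 37.15
  Stage 2: F_2 = 10^(10.5/10) = 11.22, G_2 = 10^(−8.42/10) = 0.1439
  Stage 3: F_3 = 10^(3.19/10) = 2.084, G_3 = 10^(17.5/10) = 56.23
Friis cascade:
  F = 1.862 + (11.22 − 1)/37.15 + (2.084 − 1)/5.346 = 2.340
NF = 10 log₁₀(2.340) = 3.69 dB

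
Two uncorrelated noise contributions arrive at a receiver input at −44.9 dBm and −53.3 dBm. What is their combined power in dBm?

Convert to linear, add, convert back:
P₁ = 3.24×10⁻⁸ W, P₂ = 4.68×10⁻⁹ W
P_tot = 3.70×10⁻⁸ W → 10 log₁₀(P_tot / 10⁻³) = −44.3 dBm

−44.3 dBm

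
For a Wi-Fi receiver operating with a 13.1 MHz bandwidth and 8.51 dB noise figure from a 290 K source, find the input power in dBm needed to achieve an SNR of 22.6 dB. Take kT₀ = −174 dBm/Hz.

−71.7 dBm

Sensitivity = −174 + 10 log₁₀(B) + NF + SNR_min
= −174 + 71.17 + 8.51 + 22.6
= −71.72 dBm → −71.7 dBm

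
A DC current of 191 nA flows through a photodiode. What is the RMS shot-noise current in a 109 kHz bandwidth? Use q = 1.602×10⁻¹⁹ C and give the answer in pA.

81.7 pA

I_n = √(2qI·B)
2qI·B = 2 × 1.602×10⁻¹⁹ × 1.91×10⁻⁷ × 1.09×10⁵ = 6.67×10⁻²¹ A²
I_n = √(6.67×10⁻²¹) = 8.17×10⁻¹¹ A = 81.7 pA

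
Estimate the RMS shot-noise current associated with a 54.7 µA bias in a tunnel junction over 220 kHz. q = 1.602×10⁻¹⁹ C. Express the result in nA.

I_n = √(2qI·B)
2qI·B = 2 × 1.602×10⁻¹⁹ × 5.47×10⁻⁵ × 2.20×10⁵ = 3.86×10⁻¹⁸ A²
I_n = √(3.86×10⁻¹⁸) = 1.96×10⁻⁹ A = 1.96 nA

1.96 nA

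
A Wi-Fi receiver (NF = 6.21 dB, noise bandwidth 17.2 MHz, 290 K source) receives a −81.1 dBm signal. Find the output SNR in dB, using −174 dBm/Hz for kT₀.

14.3 dB

Noise floor: N = −174 + 10 log₁₀(B) + NF
10 log₁₀(1.72×10⁷) = 72.36 dB
N = −174 + 72.36 + 6.21 = −95.43 dBm
SNR = P_sig − N = −81.1 − (−95.43) = 14.33 dB → 14.3 dB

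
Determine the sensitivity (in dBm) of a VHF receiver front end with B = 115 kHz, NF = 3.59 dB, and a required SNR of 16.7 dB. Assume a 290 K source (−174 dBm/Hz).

Sensitivity = −174 + 10 log₁₀(B) + NF + SNR_min
= −174 + 50.61 + 3.59 + 16.7
= −103.10 dBm → −103.1 dBm

−103.1 dBm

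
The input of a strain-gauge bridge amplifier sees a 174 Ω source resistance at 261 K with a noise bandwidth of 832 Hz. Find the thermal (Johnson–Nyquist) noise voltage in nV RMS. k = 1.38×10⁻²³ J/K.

45.7 nV

V_n = √(4kTRB)
4kTRB = 4 × 1.38×10⁻²³ × 261 × 1.74×10² × 8.32×10² = 2.09×10⁻¹⁵ V²
V_n = √(2.09×10⁻¹⁵) = 4.57×10⁻⁸ V = 45.7 nV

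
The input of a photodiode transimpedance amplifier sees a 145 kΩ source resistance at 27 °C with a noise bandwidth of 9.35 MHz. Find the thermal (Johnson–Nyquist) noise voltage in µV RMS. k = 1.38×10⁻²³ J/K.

T = 27 °C + 273.15 = 300.15 K
V_n = √(4kTRB)
4kTRB = 4 × 1.38×10⁻²³ × 300.15 × 1.45×10⁵ × 9.35×10⁶ = 2.25×10⁻⁸ V²
V_n = √(2.25×10⁻⁸) = 1.50×10⁻⁴ V = 150 µV

150 µV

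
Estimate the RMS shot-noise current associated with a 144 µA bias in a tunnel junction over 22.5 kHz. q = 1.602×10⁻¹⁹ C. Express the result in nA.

1.02 nA

I_n = √(2qI·B)
2qI·B = 2 × 1.602×10⁻¹⁹ × 1.44×10⁻⁴ × 2.25×10⁴ = 1.04×10⁻¹⁸ A²
I_n = √(1.04×10⁻¹⁸) = 1.02×10⁻⁹ A = 1.02 nA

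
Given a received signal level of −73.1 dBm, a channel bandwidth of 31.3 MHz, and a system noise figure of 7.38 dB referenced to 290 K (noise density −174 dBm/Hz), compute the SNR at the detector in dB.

Noise floor: N = −174 + 10 log₁₀(B) + NF
10 log₁₀(3.13×10⁷) = 74.96 dB
N = −174 + 74.96 + 7.38 = −91.66 dBm
SNR = P_sig − N = −73.1 − (−91.66) = 18.56 dB → 18.6 dB

18.6 dB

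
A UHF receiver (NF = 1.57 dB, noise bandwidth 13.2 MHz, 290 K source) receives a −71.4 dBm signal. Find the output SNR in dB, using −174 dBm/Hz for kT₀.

Noise floor: N = −174 + 10 log₁₀(B) + NF
10 log₁₀(1.32×10⁷) = 71.21 dB
N = −174 + 71.21 + 1.57 = −101.22 dBm
SNR = P_sig − N = −71.4 − (−101.22) = 29.82 dB → 29.8 dB

29.8 dB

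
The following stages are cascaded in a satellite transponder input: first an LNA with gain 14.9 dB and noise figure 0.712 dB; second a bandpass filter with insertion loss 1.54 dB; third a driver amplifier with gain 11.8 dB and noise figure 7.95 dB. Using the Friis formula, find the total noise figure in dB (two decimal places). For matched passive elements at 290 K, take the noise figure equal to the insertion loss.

1.56 dB

Convert to linear (a loss of L dB is a gain of −L dB): F_i = 10^(NF_i/10), G_i = 10^(G_i,dB/10)
  Stage 1: F_1 = 10^(0.712/10) = 1.178, G_1 = 10^(14.9/10) = 30.90
  Stage 2: F_2 = 10^(1.54/10) = 1.426, G_2 = 10^(−1.54/10) = 0.7015
  Stage 3: F_3 = 10^(7.95/10) = 6.237, G_3 = 10^(11.8/10) = 15.14
Friis cascade:
  F = 1.178 + (1.426 − 1)/30.90 + (6.237 − 1)/21.68 = 1.434
NF = 10 log₁₀(1.434) = 1.56 dB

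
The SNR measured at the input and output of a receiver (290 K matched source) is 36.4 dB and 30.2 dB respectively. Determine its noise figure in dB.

6.2 dB

NF (dB) = SNR_in(dB) − SNR_out(dB) when the source is at T₀
NF = 36.4 − 30.2 = 6.2 dB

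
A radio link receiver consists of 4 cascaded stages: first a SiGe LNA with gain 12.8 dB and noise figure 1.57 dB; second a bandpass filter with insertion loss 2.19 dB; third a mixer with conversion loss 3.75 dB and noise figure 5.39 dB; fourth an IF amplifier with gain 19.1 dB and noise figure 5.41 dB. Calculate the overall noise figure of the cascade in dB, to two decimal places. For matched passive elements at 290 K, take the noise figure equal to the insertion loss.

3.41 dB

Convert to linear (a loss of L dB is a gain of −L dB): F_i = 10^(NF_i/10), G_i = 10^(G_i,dB/10)
  Stage 1: F_1 = 10^(1.57/10) = 1.435, G_1 = 10^(12.8/10) = 19.05
  Stage 2: F_2 = 10^(2.19/10) = 1.656, G_2 = 10^(−2.19/10) = 0.6039
  Stage 3: F_3 = 10^(5.39/10) = 3.459, G_3 = 10^(−3.75/10) = 0.4217
  Stage 4: F_4 = 10^(5.41/10) = 3.475, G_4 = 10^(19.1/10) = 81.28
Friis cascade:
  F = 1.435 + (1.656 − 1)/19.05 + (3.459 − 1)/11.51 + (3.475 − 1)/4.853 = 2.194
NF = 10 log₁₀(2.194) = 3.41 dB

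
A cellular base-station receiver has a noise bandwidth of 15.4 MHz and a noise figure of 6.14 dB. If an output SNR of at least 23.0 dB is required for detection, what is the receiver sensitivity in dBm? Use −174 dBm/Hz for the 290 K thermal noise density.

Sensitivity = −174 + 10 log₁₀(B) + NF + SNR_min
= −174 + 71.88 + 6.14 + 23.0
= −72.98 dBm → −73.0 dBm

−73.0 dBm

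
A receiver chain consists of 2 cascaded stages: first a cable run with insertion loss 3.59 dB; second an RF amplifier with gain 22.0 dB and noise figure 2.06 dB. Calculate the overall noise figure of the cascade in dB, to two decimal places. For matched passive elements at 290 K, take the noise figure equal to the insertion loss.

5.65 dB

Convert to linear (a loss of L dB is a gain of −L dB): F_i = 10^(NF_i/10), G_i = 10^(G_i,dB/10)
  Stage 1: F_1 = 10^(3.59/10) = 2.286, G_1 = 10^(−3.59/10) = 0.4375
  Stage 2: F_2 = 10^(2.06/10) = 1.607, G_2 = 10^(22.0/10) = 158.5
Friis cascade:
  F = 2.286 + (1.607 − 1)/0.4375 = 3.673
NF = 10 log₁₀(3.673) = 5.65 dB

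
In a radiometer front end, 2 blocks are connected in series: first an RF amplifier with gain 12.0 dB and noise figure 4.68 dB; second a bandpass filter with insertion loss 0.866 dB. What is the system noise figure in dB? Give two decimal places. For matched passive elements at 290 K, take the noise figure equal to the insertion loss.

Convert to linear (a loss of L dB is a gain of −L dB): F_i = 10^(NF_i/10), G_i = 10^(G_i,dB/10)
  Stage 1: F_1 = 10^(4.68/10) = 2.938, G_1 = 10^(12.0/10) = 15.85
  Stage 2: F_2 = 10^(0.866/10) = 1.221, G_2 = 10^(−0.866/10) = 0.8192
Friis cascade:
  F = 2.938 + (1.221 − 1)/15.85 = 2.952
NF = 10 log₁₀(2.952) = 4.70 dB

4.70 dB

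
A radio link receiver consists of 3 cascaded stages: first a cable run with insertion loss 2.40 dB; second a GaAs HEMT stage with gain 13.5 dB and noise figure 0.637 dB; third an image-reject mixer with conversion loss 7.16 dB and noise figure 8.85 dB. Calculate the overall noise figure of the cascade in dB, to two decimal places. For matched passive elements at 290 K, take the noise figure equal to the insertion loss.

4.03 dB

Convert to linear (a loss of L dB is a gain of −L dB): F_i = 10^(NF_i/10), G_i = 10^(G_i,dB/10)
  Stage 1: F_1 = 10^(2.40/10) = 1.738, G_1 = 10^(−2.40/10) = 0.5754
  Stage 2: F_2 = 10^(0.637/10) = 1.158, G_2 = 10^(13.5/10) = 22.39
  Stage 3: F_3 = 10^(8.85/10) = 7.674, G_3 = 10^(−7.16/10) = 0.1923
Friis cascade:
  F = 1.738 + (1.158 − 1)/0.5754 + (7.674 − 1)/12.88 = 2.530
NF = 10 log₁₀(2.530) = 4.03 dB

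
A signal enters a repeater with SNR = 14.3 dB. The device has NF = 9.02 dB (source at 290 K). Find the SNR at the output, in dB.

5.28 dB

By definition F = SNR_in/SNR_out, so in dB: SNR_out = SNR_in − NF
SNR_out = 14.3 − 9.02 = 5.28 dB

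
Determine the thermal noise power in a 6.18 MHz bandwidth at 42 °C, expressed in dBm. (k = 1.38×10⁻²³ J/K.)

T = 42 °C + 273.15 = 315.15 K
P_n = kTB = 1.38×10⁻²³ × 315.15 × 6.18×10⁶ = 2.69×10⁻¹⁴ W
In dBm: 10 log₁₀(2.69×10⁻¹⁴ / 10⁻³) = −105.7 dBm

−105.7 dBm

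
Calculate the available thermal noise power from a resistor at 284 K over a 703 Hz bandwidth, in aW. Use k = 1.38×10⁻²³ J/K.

2.76 aW

P_n = kTB = 1.38×10⁻²³ × 284 × 7.03×10² = 2.76×10⁻¹⁸ W = 2.76 aW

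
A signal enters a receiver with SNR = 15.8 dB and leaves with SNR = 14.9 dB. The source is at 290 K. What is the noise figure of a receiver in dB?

NF (dB) = SNR_in(dB) − SNR_out(dB) when the source is at T₀
NF = 15.8 − 14.9 = 0.9 dB

0.9 dB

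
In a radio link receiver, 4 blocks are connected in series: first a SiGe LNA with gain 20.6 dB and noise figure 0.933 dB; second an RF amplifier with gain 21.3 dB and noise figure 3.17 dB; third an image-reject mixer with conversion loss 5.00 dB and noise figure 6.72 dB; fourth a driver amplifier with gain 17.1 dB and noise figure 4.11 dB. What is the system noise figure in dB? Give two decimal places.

Convert to linear (a loss of L dB is a gain of −L dB): F_i = 10^(NF_i/10), G_i = 10^(G_i,dB/10)
  Stage 1: F_1 = 10^(0.933/10) = 1.240, G_1 = 10^(20.6/10) = 114.8
  Stage 2: F_2 = 10^(3.17/10) = 2.075, G_2 = 10^(21.3/10) = 134.9
  Stage 3: F_3 = 10^(6.72/10) = 4.699, G_3 = 10^(−5.00/10) = 0.3162
  Stage 4: F_4 = 10^(4.11/10) = 2.576, G_4 = 10^(17.1/10) = 51.29
Friis cascade:
  F = 1.240 + (2.075 − 1)/114.8 + (4.699 − 1)/1.549×10⁴ + (2.576 − 1)/4898 = 1.250
NF = 10 log₁₀(1.250) = 0.97 dB

0.97 dB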